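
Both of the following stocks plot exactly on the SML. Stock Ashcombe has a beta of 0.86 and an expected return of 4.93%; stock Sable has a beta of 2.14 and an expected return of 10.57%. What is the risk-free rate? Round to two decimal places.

1.14%

Both satisfy E(R) = R_f + β·MRP, so the slope of the SML is
MRP = (10.57% − 4.93%) / (2.14 − 0.86) = 5.64% / 1.28 = 4.4063%
R_f = E(R_Ashcombe) − β_Ashcombe·MRP = 4.93% − 0.86 × 4.4063% = 1.1406%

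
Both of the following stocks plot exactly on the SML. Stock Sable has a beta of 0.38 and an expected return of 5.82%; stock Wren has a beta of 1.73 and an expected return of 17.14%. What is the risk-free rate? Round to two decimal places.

2.63%

Both satisfy E(R) = R_f + β·MRP, so the slope of the SML is
MRP = (17.14% − 5.82%) / (1.73 − 0.38) = 11.32% / 1.35 = 8.3852%
R_f = E(R_Sable) − β_Sable·MRP = 5.82% − 0.38 × 8.3852% = 2.6336%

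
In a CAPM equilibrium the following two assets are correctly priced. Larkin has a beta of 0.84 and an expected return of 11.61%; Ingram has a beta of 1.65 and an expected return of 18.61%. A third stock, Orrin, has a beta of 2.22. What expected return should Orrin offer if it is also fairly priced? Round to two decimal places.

MRP (SML slope) = (18.61% − 11.61%) / (1.65 − 0.84) = 7.00% / 0.81 = 8.6420%
R_f (intercept) = 11.61% − 0.84 × 8.6420% = 4.3507%
E(R_Orrin) = R_f + β × MRP = 4.3507% + 2.22 × 8.6420% = 23.54%

23.54%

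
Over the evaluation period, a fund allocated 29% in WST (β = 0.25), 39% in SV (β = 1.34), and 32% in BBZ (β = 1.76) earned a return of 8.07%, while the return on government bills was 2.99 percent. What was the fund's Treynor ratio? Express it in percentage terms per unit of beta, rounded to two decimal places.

4.39%

β_P = 0.29×0.25 + 0.39×1.34 + 0.32×1.76 = 1.1583
Treynor = (R_P − R_f) / β_P = (8.07% − 2.99%) / 1.1583 = 5.08% / 1.1583 = 4.39%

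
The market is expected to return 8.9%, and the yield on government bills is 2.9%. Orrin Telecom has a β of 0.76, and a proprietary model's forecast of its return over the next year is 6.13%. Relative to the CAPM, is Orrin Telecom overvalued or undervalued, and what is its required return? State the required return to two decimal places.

MRP = 8.9% − 2.9% = 6.00%
Required return = R_f + β·MRP = 2.9% + 0.76 × 6.0% = 7.46%
Forecast 6.13% < required 7.46% → the stock plots below the SML → overvalued.

Overvalued; required return 7.46%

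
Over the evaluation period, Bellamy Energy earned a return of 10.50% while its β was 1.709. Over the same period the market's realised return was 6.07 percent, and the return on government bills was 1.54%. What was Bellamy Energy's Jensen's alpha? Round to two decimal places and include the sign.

+1.22%

Market excess return = 6.07% − 1.54% = 4.53%
CAPM benchmark = R_f + β(R_m − R_f) = 1.54% + 1.709 × 4.53% = 9.28177%
α = actual − benchmark = 10.50% − 9.28177% = +1.22%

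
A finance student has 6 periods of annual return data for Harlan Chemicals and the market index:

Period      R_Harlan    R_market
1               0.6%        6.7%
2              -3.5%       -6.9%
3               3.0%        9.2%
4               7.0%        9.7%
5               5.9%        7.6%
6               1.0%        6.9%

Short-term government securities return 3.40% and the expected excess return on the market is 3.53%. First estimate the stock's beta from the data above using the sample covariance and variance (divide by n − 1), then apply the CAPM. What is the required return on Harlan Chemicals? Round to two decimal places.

5.19%

Mean R_i = (0.6 − 3.5 + 3.0 + 7.0 + 5.9 + 1.0) / 6 = 2.3333%
Mean R_m = (6.7 − 6.9 + 9.2 + 9.7 + 7.6 + 6.9) / 6 = 5.5333%
Σ(R_i − R̄_i)(R_m − R̄_m) = 97.9433  ⇒  Cov = 97.9433 / 5 = 19.5887
Σ(R_m − R̄_m)² = 192.8933  ⇒  Var(R_m) = 192.8933 / 5 = 38.5787
β = Cov / Var(R_m) = 19.5887 / 38.5787 = 0.5078
E(R) = R_f + β × MRP = 3.40% + 0.5078 × 3.53% = 5.19%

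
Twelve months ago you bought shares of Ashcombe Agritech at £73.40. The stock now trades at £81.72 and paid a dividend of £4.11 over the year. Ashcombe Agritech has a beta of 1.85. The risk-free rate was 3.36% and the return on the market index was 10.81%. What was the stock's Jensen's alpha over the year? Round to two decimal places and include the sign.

Realised HPR = (P1 + D1 − P0) / P0 = (81.72 + 4.11 − 73.40) / 73.40 = 12.43 / 73.40 = 16.9346%
MRP = 10.81% − 3.36% = 7.45%
CAPM required = R_f + β·MRP = 3.36% + 1.85 × 7.45% = 17.1425%
α = realised − required = 16.9346% − 17.1425% = -0.21%

-0.21%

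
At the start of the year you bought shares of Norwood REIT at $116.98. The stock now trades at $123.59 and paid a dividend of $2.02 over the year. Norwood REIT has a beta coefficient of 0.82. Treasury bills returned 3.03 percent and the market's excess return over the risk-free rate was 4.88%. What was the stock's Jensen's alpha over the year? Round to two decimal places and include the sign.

+0.35%

Realised HPR = (P1 + D1 − P0) / P0 = (123.59 + 2.02 − 116.98) / 116.98 = 8.63 / 116.98 = 7.3773%
CAPM required = R_f + β·MRP = 3.03% + 0.82 × 4.88% = 7.0316%
α = realised − required = 7.3773% − 7.0316% = +0.35%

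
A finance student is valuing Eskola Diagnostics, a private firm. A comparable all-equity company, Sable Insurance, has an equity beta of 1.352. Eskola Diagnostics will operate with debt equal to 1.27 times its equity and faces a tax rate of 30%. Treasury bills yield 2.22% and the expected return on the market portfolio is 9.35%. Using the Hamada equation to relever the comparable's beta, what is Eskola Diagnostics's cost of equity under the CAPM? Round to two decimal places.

20.43%

β_L = β_U × [1 + (1 − t)(D/E)] = 1.352 × [1 + (1 − 0.30) × 1.27]
    = 1.352 × [1 + 0.70 × 1.27] = 1.352 × 1.8890 = 2.5539
MRP = 9.35% − 2.22% = 7.13%
E(R) = R_f + β_L × MRP = 2.22% + 2.5539 × 7.13% = 20.43%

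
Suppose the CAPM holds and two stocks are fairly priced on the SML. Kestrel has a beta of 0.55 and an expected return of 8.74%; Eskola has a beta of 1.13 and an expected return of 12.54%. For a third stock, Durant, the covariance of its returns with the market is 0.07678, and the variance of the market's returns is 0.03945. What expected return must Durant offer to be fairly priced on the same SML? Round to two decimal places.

MRP = (12.54% − 8.74%) / (1.13 − 0.55) = 6.5517%
R_f = 8.74% − 0.55 × 6.5517% = 5.1366%
β_Durant = Cov / Var(R_m) = 0.07678 / 0.03945 = 1.9463
E(R_Durant) = R_f + β × MRP = 5.1366% + 1.9463 × 6.5517% = 17.89%

17.89%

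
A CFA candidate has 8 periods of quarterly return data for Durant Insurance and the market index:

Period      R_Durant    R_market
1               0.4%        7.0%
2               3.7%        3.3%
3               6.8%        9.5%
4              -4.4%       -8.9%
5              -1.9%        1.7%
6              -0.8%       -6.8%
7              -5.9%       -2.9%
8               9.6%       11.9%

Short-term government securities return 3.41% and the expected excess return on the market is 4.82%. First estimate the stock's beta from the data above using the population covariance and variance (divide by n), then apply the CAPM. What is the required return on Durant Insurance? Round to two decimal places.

6.28%

Mean R_i = (0.4 + 3.7 + 6.8 − 4.4 − 1.9 − 0.8 − 5.9 + 9.6) / 8 = 0.9375%
Mean R_m = (7.0 + 3.3 + 9.5 − 8.9 + 1.7 − 6.8 − 2.9 + 11.9) / 8 = 1.8500%
Σ(R_i − R̄_i)(R_m − R̄_m) = 238.4550  ⇒  Cov = 238.4550 / 8 = 29.8069
Σ(R_m − R̄_m)² = 401.1200  ⇒  Var(R_m) = 401.1200 / 8 = 50.1400
β = Cov / Var(R_m) = 29.8069 / 50.1400 = 0.5945
E(R) = R_f + β × MRP = 3.41% + 0.5945 × 4.82% = 6.28%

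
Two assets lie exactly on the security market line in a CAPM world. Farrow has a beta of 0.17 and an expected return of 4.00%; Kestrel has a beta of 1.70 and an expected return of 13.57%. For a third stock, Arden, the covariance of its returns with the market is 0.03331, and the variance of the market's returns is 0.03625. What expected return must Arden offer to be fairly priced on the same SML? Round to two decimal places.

MRP = (13.57% − 4.00%) / (1.70 − 0.17) = 6.2549%
R_f = 4.00% − 0.17 × 6.2549% = 2.9367%
β_Arden = Cov / Var(R_m) = 0.03331 / 0.03625 = 0.9189
E(R_Arden) = R_f + β × MRP = 2.9367% + 0.9189 × 6.2549% = 8.68%

8.68%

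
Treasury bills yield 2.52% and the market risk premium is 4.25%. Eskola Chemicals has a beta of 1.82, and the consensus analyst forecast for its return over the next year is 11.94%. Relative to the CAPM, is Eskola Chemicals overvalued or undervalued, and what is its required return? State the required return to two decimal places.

Undervalued; required return 10.26%

Required return = R_f + β·MRP = 2.52% + 1.82 × 4.25% = 10.26%
Forecast 11.94% > required 10.26% → the stock plots above the SML → undervalued.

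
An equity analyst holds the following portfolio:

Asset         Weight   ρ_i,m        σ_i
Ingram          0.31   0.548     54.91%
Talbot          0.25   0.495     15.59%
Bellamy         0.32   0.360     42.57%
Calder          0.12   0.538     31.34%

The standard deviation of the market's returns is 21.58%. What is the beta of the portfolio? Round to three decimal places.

β_Ingram = 0.548 × 54.91% / 21.58% = 1.3944
β_Talbot = 0.495 × 15.59% / 21.58% = 0.3576
β_Bellamy = 0.360 × 42.57% / 21.58% = 0.7102
β_Calder = 0.538 × 31.34% / 21.58% = 0.7813
β_P = Σ w_i β_i = 0.31×1.3944 + 0.25×0.3576 + 0.32×0.7102 + 0.12×0.7813 = 0.8427

0.843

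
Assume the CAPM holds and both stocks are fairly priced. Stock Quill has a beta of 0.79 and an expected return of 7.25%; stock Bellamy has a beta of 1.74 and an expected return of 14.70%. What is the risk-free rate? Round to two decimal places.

1.05%

Both satisfy E(R) = R_f + β·MRP, so the slope of the SML is
MRP = (14.70% − 7.25%) / (1.74 − 0.79) = 7.45% / 0.95 = 7.8421%
R_f = E(R_Quill) − β_Quill·MRP = 7.25% − 0.79 × 7.8421% = 1.0547%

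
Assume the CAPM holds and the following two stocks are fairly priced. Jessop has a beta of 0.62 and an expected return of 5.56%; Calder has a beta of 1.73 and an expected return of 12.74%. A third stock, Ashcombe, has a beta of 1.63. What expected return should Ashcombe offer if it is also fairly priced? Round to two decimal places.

12.09%

MRP (SML slope) = (12.74% − 5.56%) / (1.73 − 0.62) = 7.18% / 1.11 = 6.4685%
R_f (intercept) = 5.56% − 0.62 × 6.4685% = 1.5495%
E(R_Ashcombe) = R_f + β × MRP = 1.5495% + 1.63 × 6.4685% = 12.09%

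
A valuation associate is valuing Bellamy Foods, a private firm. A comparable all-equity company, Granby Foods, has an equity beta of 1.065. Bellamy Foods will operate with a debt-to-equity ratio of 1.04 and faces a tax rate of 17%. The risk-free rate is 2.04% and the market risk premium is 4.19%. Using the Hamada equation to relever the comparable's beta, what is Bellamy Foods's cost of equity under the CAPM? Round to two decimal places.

β_L = β_U × [1 + (1 − t)(D/E)] = 1.065 × [1 + (1 − 0.17) × 1.04]
    = 1.065 × [1 + 0.83 × 1.04] = 1.065 × 1.8632 = 1.9843
E(R) = R_f + β_L × MRP = 2.04% + 1.9843 × 4.19% = 10.35%

10.35%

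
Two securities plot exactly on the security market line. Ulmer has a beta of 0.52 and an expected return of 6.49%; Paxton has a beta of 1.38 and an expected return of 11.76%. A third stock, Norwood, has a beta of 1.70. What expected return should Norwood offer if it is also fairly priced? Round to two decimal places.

MRP (SML slope) = (11.76% − 6.49%) / (1.38 − 0.52) = 5.27% / 0.86 = 6.1279%
R_f (intercept) = 6.49% − 0.52 × 6.1279% = 3.3035%
E(R_Norwood) = R_f + β × MRP = 3.3035% + 1.70 × 6.1279% = 13.72%

13.72%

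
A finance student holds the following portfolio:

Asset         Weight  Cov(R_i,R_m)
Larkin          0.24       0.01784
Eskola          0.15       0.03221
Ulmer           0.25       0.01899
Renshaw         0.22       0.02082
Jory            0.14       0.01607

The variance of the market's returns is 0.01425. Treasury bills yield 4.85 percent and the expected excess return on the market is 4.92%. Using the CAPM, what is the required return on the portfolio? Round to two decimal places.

11.99%

β_Larkin = 0.01784 / 0.01425 = 1.2519
β_Eskola = 0.03221 / 0.01425 = 2.2604
β_Ulmer = 0.01899 / 0.01425 = 1.3326
β_Renshaw = 0.02082 / 0.01425 = 1.4611
β_Jory = 0.01607 / 0.01425 = 1.1277
β_P = Σ w_i β_i = 0.24×1.2519 + 0.15×2.2604 + 0.25×1.3326 + 0.22×1.4611 + 0.14×1.1277 = 1.4520
E(R_P) = R_f + β_P × MRP = 4.85% + 1.4520 × 4.92% = 11.99%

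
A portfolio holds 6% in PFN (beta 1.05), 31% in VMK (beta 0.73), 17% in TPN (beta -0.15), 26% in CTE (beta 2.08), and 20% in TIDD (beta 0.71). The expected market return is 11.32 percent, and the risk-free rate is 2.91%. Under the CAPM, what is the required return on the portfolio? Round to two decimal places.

10.87%

β_P = Σ w_i β_i = 0.06×1.05 + 0.31×0.73 + 0.17×-0.15 + 0.26×2.08 + 0.20×0.71 = 0.9466
MRP = 11.32% − 2.91% = 8.41%
E(R_P) = R_f + β_P × MRP = 2.91% + 0.9466 × 8.41% = 10.87%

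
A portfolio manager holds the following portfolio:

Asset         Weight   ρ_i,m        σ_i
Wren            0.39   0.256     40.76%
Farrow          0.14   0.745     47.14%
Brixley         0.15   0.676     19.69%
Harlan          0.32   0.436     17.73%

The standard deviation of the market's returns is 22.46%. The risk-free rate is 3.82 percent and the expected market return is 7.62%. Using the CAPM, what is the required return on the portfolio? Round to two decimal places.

β_Wren = 0.256 × 40.76% / 22.46% = 0.4646
β_Farrow = 0.745 × 47.14% / 22.46% = 1.5636
β_Brixley = 0.676 × 19.69% / 22.46% = 0.5926
β_Harlan = 0.436 × 17.73% / 22.46% = 0.3442
β_P = Σ w_i β_i = 0.39×0.4646 + 0.14×1.5636 + 0.15×0.5926 + 0.32×0.3442 = 0.5991
MRP = 7.62% − 3.82% = 3.80%
E(R_P) = R_f + β_P × MRP = 3.82% + 0.5991 × 3.80% = 6.10%

6.10%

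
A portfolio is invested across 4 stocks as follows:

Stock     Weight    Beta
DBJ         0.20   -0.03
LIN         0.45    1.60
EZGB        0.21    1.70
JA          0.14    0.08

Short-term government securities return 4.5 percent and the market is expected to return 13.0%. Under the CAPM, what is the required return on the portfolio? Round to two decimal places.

β_P = Σ w_i β_i = 0.20×-0.03 + 0.45×1.60 + 0.21×1.70 + 0.14×0.08 = 1.0822
MRP = 13.0% − 4.5% = 8.50%
E(R_P) = R_f + β_P × MRP = 4.5% + 1.0822 × 8.5% = 13.70%

13.70%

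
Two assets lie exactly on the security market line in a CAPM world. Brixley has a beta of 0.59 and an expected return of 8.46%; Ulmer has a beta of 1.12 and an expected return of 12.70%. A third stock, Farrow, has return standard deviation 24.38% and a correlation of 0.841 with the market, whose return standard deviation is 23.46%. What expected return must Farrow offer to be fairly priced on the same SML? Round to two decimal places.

MRP = (12.70% − 8.46%) / (1.12 − 0.59) = 8.0000%
R_f = 8.46% − 0.59 × 8.0000% = 3.7400%
β_Farrow = ρ·σ_i/σ_m = 0.841 × 24.38 / 23.46 = 0.8740
E(R_Farrow) = R_f + β × MRP = 3.7400% + 0.8740 × 8.0000% = 10.73%

10.73%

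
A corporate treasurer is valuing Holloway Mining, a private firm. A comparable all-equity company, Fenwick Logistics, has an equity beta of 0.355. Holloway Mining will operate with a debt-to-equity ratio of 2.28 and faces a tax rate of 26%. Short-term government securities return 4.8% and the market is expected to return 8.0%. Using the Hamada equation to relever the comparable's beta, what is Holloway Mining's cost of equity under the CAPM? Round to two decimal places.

β_L = β_U × [1 + (1 − t)(D/E)] = 0.355 × [1 + (1 − 0.26) × 2.28]
    = 0.355 × [1 + 0.74 × 2.28] = 0.355 × 2.6872 = 0.9540
MRP = 8.0% − 4.8% = 3.20%
E(R) = R_f + β_L × MRP = 4.8% + 0.9540 × 3.2% = 7.85%

7.85%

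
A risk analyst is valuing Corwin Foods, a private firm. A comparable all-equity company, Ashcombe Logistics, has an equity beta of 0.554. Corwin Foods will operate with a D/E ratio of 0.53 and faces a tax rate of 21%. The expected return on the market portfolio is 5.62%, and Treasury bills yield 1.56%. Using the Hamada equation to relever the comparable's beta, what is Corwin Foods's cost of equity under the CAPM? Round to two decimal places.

4.75%

β_L = β_U × [1 + (1 − t)(D/E)] = 0.554 × [1 + (1 − 0.21) × 0.53]
    = 0.554 × [1 + 0.79 × 0.53] = 0.554 × 1.4187 = 0.7860
MRP = 5.62% − 1.56% = 4.06%
E(R) = R_f + β_L × MRP = 1.56% + 0.7860 × 4.06% = 4.75%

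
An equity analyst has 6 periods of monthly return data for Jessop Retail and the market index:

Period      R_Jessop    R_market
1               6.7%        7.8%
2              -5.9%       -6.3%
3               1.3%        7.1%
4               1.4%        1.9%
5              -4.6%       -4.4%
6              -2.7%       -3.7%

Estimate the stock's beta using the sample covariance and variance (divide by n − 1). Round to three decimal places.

0.713

Mean R_i = (6.7 − 5.9 + 1.3 + 1.4 − 4.6 − 2.7) / 6 = -0.6333%
Mean R_m = (7.8 − 6.3 + 7.1 + 1.9 − 4.4 − 3.7) / 6 = 0.4000%
Σ(R_i − R̄_i)(R_m − R̄_m) = 133.0700  ⇒  Cov = 133.0700 / 5 = 26.6140
Σ(R_m − R̄_m)² = 186.6400  ⇒  Var(R_m) = 186.6400 / 5 = 37.3280
β = Cov / Var(R_m) = 26.6140 / 37.3280 = 0.7130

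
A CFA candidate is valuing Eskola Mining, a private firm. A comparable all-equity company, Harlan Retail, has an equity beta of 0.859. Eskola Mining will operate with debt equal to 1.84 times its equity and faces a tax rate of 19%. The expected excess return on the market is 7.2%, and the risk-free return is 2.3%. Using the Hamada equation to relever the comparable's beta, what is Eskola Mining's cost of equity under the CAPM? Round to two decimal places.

β_L = β_U × [1 + (1 − t)(D/E)] = 0.859 × [1 + (1 − 0.19) × 1.84]
    = 0.859 × [1 + 0.81 × 1.84] = 0.859 × 2.4904 = 2.1393
E(R) = R_f + β_L × MRP = 2.3% + 2.1393 × 7.2% = 17.70%

17.70%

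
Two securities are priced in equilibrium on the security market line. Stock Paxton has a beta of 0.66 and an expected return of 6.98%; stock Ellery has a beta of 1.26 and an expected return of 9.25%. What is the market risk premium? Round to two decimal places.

Both satisfy E(R) = R_f + β·MRP, so the slope of the SML is
MRP = (9.25% − 6.98%) / (1.26 − 0.66) = 2.27% / 0.60 = 3.7833%

3.78%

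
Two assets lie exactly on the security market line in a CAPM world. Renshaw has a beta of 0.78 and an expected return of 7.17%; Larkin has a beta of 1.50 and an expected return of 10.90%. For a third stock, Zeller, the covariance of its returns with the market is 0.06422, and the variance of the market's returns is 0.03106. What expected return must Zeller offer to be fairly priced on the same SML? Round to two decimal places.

13.84%

MRP = (10.90% − 7.17%) / (1.50 − 0.78) = 5.1806%
R_f = 7.17% − 0.78 × 5.1806% = 3.1291%
β_Zeller = Cov / Var(R_m) = 0.06422 / 0.03106 = 2.0676
E(R_Zeller) = R_f + β × MRP = 3.1291% + 2.0676 × 5.1806% = 13.84%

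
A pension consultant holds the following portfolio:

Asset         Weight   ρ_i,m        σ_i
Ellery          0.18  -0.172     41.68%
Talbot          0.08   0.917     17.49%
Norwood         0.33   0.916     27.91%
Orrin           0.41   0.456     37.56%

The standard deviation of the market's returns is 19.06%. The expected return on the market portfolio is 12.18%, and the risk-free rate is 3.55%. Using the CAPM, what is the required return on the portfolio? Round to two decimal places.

β_Ellery = -0.172 × 41.68% / 19.06% = -0.3761
β_Talbot = 0.917 × 17.49% / 19.06% = 0.8415
β_Norwood = 0.916 × 27.91% / 19.06% = 1.3413
β_Orrin = 0.456 × 37.56% / 19.06% = 0.8986
β_P = Σ w_i β_i = 0.18×-0.3761 + 0.08×0.8415 + 0.33×1.3413 + 0.41×0.8986 = 0.8107
MRP = 12.18% − 3.55% = 8.63%
E(R_P) = R_f + β_P × MRP = 3.55% + 0.8107 × 8.63% = 10.55%

10.55%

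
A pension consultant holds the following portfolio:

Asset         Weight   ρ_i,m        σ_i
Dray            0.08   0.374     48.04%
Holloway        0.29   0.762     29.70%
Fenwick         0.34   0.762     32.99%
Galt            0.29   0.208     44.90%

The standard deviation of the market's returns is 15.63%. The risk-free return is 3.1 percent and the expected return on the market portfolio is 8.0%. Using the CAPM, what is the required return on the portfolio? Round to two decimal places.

9.14%

β_Dray = 0.374 × 48.04% / 15.63% = 1.1495
β_Holloway = 0.762 × 29.70% / 15.63% = 1.4479
β_Fenwick = 0.762 × 32.99% / 15.63% = 1.6083
β_Galt = 0.208 × 44.90% / 15.63% = 0.5975
β_P = Σ w_i β_i = 0.08×1.1495 + 0.29×1.4479 + 0.34×1.6083 + 0.29×0.5975 = 1.2319
MRP = 8.0% − 3.1% = 4.90%
E(R_P) = R_f + β_P × MRP = 3.1% + 1.2319 × 4.9% = 9.14%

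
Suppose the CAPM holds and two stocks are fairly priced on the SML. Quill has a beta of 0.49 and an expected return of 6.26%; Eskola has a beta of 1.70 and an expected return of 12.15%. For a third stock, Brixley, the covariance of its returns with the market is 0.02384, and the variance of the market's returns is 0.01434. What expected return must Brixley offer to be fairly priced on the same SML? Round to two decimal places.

MRP = (12.15% − 6.26%) / (1.70 − 0.49) = 4.8678%
R_f = 6.26% − 0.49 × 4.8678% = 3.8748%
β_Brixley = Cov / Var(R_m) = 0.02384 / 0.01434 = 1.6625
E(R_Brixley) = R_f + β × MRP = 3.8748% + 1.6625 × 4.8678% = 11.97%

11.97%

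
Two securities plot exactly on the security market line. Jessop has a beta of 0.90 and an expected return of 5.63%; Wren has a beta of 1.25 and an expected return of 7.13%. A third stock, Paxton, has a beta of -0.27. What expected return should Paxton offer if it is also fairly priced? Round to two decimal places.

MRP (SML slope) = (7.13% − 5.63%) / (1.25 − 0.90) = 1.50% / 0.35 = 4.2857%
R_f (intercept) = 5.63% − 0.90 × 4.2857% = 1.7729%
E(R_Paxton) = R_f + β × MRP = 1.7729% + -0.27 × 4.2857% = 0.62%

0.62%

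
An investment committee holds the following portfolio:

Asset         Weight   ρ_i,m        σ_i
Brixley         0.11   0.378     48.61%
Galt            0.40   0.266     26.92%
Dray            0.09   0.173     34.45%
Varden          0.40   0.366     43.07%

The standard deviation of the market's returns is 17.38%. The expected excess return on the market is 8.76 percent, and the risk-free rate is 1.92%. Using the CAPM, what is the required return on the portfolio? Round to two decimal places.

β_Brixley = 0.378 × 48.61% / 17.38% = 1.0572
β_Galt = 0.266 × 26.92% / 17.38% = 0.4120
β_Dray = 0.173 × 34.45% / 17.38% = 0.3429
β_Varden = 0.366 × 43.07% / 17.38% = 0.9070
β_P = Σ w_i β_i = 0.11×1.0572 + 0.40×0.4120 + 0.09×0.3429 + 0.40×0.9070 = 0.6748
E(R_P) = R_f + β_P × MRP = 1.92% + 0.6748 × 8.76% = 7.83%

7.83%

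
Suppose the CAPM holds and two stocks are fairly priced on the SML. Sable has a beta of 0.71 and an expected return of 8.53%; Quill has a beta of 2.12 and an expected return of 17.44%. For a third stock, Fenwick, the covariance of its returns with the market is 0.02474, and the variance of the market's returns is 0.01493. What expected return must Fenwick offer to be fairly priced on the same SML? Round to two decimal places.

MRP = (17.44% − 8.53%) / (2.12 − 0.71) = 6.3191%
R_f = 8.53% − 0.71 × 6.3191% = 4.0434%
β_Fenwick = Cov / Var(R_m) = 0.02474 / 0.01493 = 1.6571
E(R_Fenwick) = R_f + β × MRP = 4.0434% + 1.6571 × 6.3191% = 14.51%

14.51%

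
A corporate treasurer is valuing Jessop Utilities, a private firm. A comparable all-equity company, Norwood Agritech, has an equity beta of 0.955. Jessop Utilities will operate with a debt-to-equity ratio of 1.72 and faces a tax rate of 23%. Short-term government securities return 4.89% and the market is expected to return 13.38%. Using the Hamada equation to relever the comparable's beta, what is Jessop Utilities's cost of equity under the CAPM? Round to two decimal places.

β_L = β_U × [1 + (1 − t)(D/E)] = 0.955 × [1 + (1 − 0.23) × 1.72]
    = 0.955 × [1 + 0.77 × 1.72] = 0.955 × 2.3244 = 2.2198
MRP = 13.38% − 4.89% = 8.49%
E(R) = R_f + β_L × MRP = 4.89% + 2.2198 × 8.49% = 23.74%

23.74%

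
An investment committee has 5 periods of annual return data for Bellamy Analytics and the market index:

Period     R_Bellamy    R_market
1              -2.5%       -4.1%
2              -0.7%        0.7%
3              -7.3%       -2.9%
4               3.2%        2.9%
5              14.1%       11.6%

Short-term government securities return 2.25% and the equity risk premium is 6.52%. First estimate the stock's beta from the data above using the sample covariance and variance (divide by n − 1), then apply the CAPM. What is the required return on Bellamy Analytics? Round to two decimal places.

10.34%

Mean R_i = (-2.5 − 0.7 − 7.3 + 3.2 + 14.1) / 5 = 1.3600%
Mean R_m = (-4.1 + 0.7 − 2.9 + 2.9 + 11.6) / 5 = 1.6400%
Σ(R_i − R̄_i)(R_m − R̄_m) = 192.6180  ⇒  Cov = 192.6180 / 4 = 48.1545
Σ(R_m − R̄_m)² = 155.2320  ⇒  Var(R_m) = 155.2320 / 4 = 38.8080
β = Cov / Var(R_m) = 48.1545 / 38.8080 = 1.2408
E(R) = R_f + β × MRP = 2.25% + 1.2408 × 6.52% = 10.34%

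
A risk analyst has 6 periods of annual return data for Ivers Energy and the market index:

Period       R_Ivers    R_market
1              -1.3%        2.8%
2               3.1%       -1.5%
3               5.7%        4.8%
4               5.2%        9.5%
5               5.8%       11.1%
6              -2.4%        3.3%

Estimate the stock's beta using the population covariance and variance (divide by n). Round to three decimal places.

0.413

Mean R_i = (-1.3 + 3.1 + 5.7 + 5.2 + 5.8 − 2.4) / 6 = 2.6833%
Mean R_m = (2.8 − 1.5 + 4.8 + 9.5 + 11.1 + 3.3) / 6 = 5.0000%
Σ(R_i − R̄_i)(R_m − R̄_m) = 44.4300  ⇒  Cov = 44.4300 / 6 = 7.4050
Σ(R_m − R̄_m)² = 107.4800  ⇒  Var(R_m) = 107.4800 / 6 = 17.9133
β = Cov / Var(R_m) = 7.4050 / 17.9133 = 0.4134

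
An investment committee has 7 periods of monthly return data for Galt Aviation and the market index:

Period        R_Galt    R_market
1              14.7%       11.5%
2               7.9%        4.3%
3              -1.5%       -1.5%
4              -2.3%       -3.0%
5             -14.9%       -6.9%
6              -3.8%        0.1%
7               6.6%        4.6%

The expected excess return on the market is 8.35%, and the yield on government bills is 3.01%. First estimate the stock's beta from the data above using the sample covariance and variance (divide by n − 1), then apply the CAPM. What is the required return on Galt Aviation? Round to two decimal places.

15.83%

Mean R_i = (14.7 + 7.9 − 1.5 − 2.3 − 14.9 − 3.8 + 6.6) / 7 = 0.9571%
Mean R_m = (11.5 + 4.3 − 1.5 − 3.0 − 6.9 + 0.1 + 4.6) / 7 = 1.3000%
Σ(R_i − R̄_i)(R_m − R̄_m) = 336.2500  ⇒  Cov = 336.2500 / 6 = 56.0417
Σ(R_m − R̄_m)² = 218.9400  ⇒  Var(R_m) = 218.9400 / 6 = 36.4900
β = Cov / Var(R_m) = 56.0417 / 36.4900 = 1.5358
E(R) = R_f + β × MRP = 3.01% + 1.5358 × 8.35% = 15.83%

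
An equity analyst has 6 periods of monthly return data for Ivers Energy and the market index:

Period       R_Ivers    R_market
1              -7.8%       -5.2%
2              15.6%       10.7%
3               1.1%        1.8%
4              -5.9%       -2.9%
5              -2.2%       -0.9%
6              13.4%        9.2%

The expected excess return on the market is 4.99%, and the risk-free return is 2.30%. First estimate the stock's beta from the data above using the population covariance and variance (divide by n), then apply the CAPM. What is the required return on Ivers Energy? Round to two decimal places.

9.88%

Mean R_i = (-7.8 + 15.6 + 1.1 − 5.9 − 2.2 + 13.4) / 6 = 2.3667%
Mean R_m = (-5.2 + 10.7 + 1.8 − 2.9 − 0.9 + 9.2) / 6 = 2.1167%
Σ(R_i − R̄_i)(R_m − R̄_m) = 321.7733  ⇒  Cov = 321.7733 / 6 = 53.6289
Σ(R_m − R̄_m)² = 211.7483  ⇒  Var(R_m) = 211.7483 / 6 = 35.2914
β = Cov / Var(R_m) = 53.6289 / 35.2914 = 1.5196
E(R) = R_f + β × MRP = 2.30% + 1.5196 × 4.99% = 9.88%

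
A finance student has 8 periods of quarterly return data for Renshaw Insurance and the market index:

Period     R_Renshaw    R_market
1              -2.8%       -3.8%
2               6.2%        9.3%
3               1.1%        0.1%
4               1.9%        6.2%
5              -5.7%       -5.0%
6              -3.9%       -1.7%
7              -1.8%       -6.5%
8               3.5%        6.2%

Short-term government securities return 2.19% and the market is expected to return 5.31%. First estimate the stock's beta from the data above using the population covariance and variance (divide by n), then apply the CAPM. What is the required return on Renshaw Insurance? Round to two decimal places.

4.09%

Mean R_i = (-2.8 + 6.2 + 1.1 + 1.9 − 5.7 − 3.9 − 1.8 + 3.5) / 8 = -0.1875%
Mean R_m = (-3.8 + 9.3 + 0.1 + 6.2 − 5.0 − 1.7 − 6.5 + 6.2) / 8 = 0.6000%
Σ(R_i − R̄_i)(R_m − R̄_m) = 149.6200  ⇒  Cov = 149.6200 / 8 = 18.7025
Σ(R_m − R̄_m)² = 245.0800  ⇒  Var(R_m) = 245.0800 / 8 = 30.6350
β = Cov / Var(R_m) = 18.7025 / 30.6350 = 0.6105
MRP = 5.31% − 2.19% = 3.12%
E(R) = R_f + β × MRP = 2.19% + 0.6105 × 3.12% = 4.09%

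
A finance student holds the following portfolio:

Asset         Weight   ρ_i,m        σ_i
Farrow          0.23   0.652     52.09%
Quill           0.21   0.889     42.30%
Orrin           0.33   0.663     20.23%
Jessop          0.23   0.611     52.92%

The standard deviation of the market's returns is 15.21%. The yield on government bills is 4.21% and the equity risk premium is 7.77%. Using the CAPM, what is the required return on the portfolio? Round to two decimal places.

β_Farrow = 0.652 × 52.09% / 15.21% = 2.2329
β_Quill = 0.889 × 42.30% / 15.21% = 2.4724
β_Orrin = 0.663 × 20.23% / 15.21% = 0.8818
β_Jessop = 0.611 × 52.92% / 15.21% = 2.1258
β_P = Σ w_i β_i = 0.23×2.2329 + 0.21×2.4724 + 0.33×0.8818 + 0.23×2.1258 = 1.8127
E(R_P) = R_f + β_P × MRP = 4.21% + 1.8127 × 7.77% = 18.29%

18.29%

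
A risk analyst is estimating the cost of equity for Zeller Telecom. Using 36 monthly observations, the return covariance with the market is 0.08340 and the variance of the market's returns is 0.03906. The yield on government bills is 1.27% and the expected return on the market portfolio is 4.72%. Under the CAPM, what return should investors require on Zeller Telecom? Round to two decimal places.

8.64%

β = Cov(R_i, R_m) / Var(R_m) = 0.08340 / 0.03906 = 2.1352
MRP = 4.72% − 1.27% = 3.45%
E(R) = R_f + β × MRP = 1.27% + 2.1352 × 3.45% = 8.64%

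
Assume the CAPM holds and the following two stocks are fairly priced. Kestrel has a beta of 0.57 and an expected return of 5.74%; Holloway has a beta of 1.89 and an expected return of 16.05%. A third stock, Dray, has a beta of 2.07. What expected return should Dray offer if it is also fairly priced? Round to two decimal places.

17.46%

MRP (SML slope) = (16.05% − 5.74%) / (1.89 − 0.57) = 10.31% / 1.32 = 7.8106%
R_f (intercept) = 5.74% − 0.57 × 7.8106% = 1.2880%
E(R_Dray) = R_f + β × MRP = 1.2880% + 2.07 × 7.8106% = 17.46%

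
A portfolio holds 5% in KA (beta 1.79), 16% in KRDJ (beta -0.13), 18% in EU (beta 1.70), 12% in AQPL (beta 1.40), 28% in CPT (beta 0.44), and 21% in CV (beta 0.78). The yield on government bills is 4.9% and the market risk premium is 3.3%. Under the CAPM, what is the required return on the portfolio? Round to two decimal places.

7.64%

β_P = Σ w_i β_i = 0.05×1.79 + 0.16×-0.13 + 0.18×1.70 + 0.12×1.40 + 0.28×0.44 + 0.21×0.78 = 0.8297
E(R_P) = R_f + β_P × MRP = 4.9% + 0.8297 × 3.3% = 7.64%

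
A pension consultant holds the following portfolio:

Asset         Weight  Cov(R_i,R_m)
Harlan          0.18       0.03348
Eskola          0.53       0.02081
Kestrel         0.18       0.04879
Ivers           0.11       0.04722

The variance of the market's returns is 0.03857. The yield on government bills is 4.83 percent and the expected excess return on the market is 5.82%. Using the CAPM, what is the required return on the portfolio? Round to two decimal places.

β_Harlan = 0.03348 / 0.03857 = 0.8680
β_Eskola = 0.02081 / 0.03857 = 0.5395
β_Kestrel = 0.04879 / 0.03857 = 1.2650
β_Ivers = 0.04722 / 0.03857 = 1.2243
β_P = Σ w_i β_i = 0.18×0.8680 + 0.53×0.5395 + 0.18×1.2650 + 0.11×1.2243 = 0.8045
E(R_P) = R_f + β_P × MRP = 4.83% + 0.8045 × 5.82% = 9.51%

9.51%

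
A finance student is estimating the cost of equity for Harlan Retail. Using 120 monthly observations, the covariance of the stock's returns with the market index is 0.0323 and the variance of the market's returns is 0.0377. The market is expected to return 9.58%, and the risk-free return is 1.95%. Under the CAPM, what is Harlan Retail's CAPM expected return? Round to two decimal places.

8.49%

β = Cov(R_i, R_m) / Var(R_m) = 0.0323 / 0.0377 = 0.8568
MRP = 9.58% − 1.95% = 7.63%
E(R) = R_f + β × MRP = 1.95% + 0.8568 × 7.63% = 8.49%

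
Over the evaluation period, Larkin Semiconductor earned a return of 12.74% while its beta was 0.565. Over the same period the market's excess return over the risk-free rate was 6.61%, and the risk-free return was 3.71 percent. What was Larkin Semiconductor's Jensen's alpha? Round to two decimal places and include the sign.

CAPM benchmark = R_f + β(R_m − R_f) = 3.71% + 0.565 × 6.61% = 7.44465%
α = actual − benchmark = 12.74% − 7.44465% = +5.30%

+5.30%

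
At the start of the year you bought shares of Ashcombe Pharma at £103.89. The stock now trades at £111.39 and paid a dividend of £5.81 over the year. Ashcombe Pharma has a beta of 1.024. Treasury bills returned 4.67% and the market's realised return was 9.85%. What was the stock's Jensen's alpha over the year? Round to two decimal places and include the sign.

+2.84%

Realised HPR = (P1 + D1 − P0) / P0 = (111.39 + 5.81 − 103.89) / 103.89 = 13.31 / 103.89 = 12.8116%
MRP = 9.85% − 4.67% = 5.18%
CAPM required = R_f + β·MRP = 4.67% + 1.024 × 5.18% = 9.97432%
α = realised − required = 12.8116% − 9.97432% = +2.84%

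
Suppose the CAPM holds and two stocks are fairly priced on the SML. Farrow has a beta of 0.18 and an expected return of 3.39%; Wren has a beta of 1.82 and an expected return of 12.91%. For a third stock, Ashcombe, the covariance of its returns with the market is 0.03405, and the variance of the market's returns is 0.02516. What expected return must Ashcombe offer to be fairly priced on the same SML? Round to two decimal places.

MRP = (12.91% − 3.39%) / (1.82 − 0.18) = 5.8049%
R_f = 3.39% − 0.18 × 5.8049% = 2.3451%
β_Ashcombe = Cov / Var(R_m) = 0.03405 / 0.02516 = 1.3533
E(R_Ashcombe) = R_f + β × MRP = 2.3451% + 1.3533 × 5.8049% = 10.20%

10.20%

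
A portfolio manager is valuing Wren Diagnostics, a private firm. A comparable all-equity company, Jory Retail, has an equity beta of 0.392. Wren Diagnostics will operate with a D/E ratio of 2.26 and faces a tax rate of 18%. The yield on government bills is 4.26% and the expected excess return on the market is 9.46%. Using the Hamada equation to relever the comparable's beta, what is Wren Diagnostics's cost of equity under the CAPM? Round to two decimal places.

14.84%

β_L = β_U × [1 + (1 − t)(D/E)] = 0.392 × [1 + (1 − 0.18) × 2.26]
    = 0.392 × [1 + 0.82 × 2.26] = 0.392 × 2.8532 = 1.1185
E(R) = R_f + β_L × MRP = 4.26% + 1.1185 × 9.46% = 14.84%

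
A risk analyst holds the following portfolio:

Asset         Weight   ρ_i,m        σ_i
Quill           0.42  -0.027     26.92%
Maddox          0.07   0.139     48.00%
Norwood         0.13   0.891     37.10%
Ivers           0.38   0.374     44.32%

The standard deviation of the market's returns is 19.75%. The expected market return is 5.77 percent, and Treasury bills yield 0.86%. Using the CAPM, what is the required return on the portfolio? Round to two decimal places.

3.53%

β_Quill = -0.027 × 26.92% / 19.75% = -0.0368
β_Maddox = 0.139 × 48.00% / 19.75% = 0.3378
β_Norwood = 0.891 × 37.10% / 19.75% = 1.6737
β_Ivers = 0.374 × 44.32% / 19.75% = 0.8393
β_P = Σ w_i β_i = 0.42×-0.0368 + 0.07×0.3378 + 0.13×1.6737 + 0.38×0.8393 = 0.5447
MRP = 5.77% − 0.86% = 4.91%
E(R_P) = R_f + β_P × MRP = 0.86% + 0.5447 × 4.91% = 3.53%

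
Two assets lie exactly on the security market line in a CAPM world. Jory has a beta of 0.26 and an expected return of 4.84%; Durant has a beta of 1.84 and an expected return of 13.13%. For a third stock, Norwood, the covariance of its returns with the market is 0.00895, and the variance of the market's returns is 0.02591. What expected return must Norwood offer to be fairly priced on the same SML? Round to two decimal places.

5.29%

MRP = (13.13% − 4.84%) / (1.84 − 0.26) = 5.2468%
R_f = 4.84% − 0.26 × 5.2468% = 3.4758%
β_Norwood = Cov / Var(R_m) = 0.00895 / 0.02591 = 0.3454
E(R_Norwood) = R_f + β × MRP = 3.4758% + 0.3454 × 5.2468% = 5.29%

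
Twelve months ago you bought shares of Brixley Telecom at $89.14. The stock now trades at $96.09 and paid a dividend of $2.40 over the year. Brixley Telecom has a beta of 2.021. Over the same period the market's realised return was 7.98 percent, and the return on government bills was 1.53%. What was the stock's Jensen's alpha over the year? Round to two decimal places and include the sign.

Realised HPR = (P1 + D1 − P0) / P0 = (96.09 + 2.40 − 89.14) / 89.14 = 9.35 / 89.14 = 10.4891%
MRP = 7.98% − 1.53% = 6.45%
CAPM required = R_f + β·MRP = 1.53% + 2.021 × 6.45% = 14.56545%
α = realised − required = 10.4891% − 14.56545% = -4.08%

-4.08%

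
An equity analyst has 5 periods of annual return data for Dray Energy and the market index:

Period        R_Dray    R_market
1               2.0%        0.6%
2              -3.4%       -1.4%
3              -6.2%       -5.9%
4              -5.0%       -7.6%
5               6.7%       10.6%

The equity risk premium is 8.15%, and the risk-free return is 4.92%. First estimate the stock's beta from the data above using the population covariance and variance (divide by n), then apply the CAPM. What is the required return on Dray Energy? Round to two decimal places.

10.79%

Mean R_i = (2.0 − 3.4 − 6.2 − 5.0 + 6.7) / 5 = -1.1800%
Mean R_m = (0.6 − 1.4 − 5.9 − 7.6 + 10.6) / 5 = -0.7400%
Σ(R_i − R̄_i)(R_m − R̄_m) = 147.1940  ⇒  Cov = 147.1940 / 5 = 29.4388
Σ(R_m − R̄_m)² = 204.5120  ⇒  Var(R_m) = 204.5120 / 5 = 40.9024
β = Cov / Var(R_m) = 29.4388 / 40.9024 = 0.7197
E(R) = R_f + β × MRP = 4.92% + 0.7197 × 8.15% = 10.79%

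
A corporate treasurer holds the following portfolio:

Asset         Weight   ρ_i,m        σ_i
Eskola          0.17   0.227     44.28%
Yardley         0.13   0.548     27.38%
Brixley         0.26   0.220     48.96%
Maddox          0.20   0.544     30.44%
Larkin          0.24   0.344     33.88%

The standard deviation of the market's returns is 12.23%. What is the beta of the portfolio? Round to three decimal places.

1.028

β_Eskola = 0.227 × 44.28% / 12.23% = 0.8219
β_Yardley = 0.548 × 27.38% / 12.23% = 1.2268
β_Brixley = 0.220 × 48.96% / 12.23% = 0.8807
β_Maddox = 0.544 × 30.44% / 12.23% = 1.3540
β_Larkin = 0.344 × 33.88% / 12.23% = 0.9530
β_P = Σ w_i β_i = 0.17×0.8219 + 0.13×1.2268 + 0.26×0.8807 + 0.20×1.3540 + 0.24×0.9530 = 1.0277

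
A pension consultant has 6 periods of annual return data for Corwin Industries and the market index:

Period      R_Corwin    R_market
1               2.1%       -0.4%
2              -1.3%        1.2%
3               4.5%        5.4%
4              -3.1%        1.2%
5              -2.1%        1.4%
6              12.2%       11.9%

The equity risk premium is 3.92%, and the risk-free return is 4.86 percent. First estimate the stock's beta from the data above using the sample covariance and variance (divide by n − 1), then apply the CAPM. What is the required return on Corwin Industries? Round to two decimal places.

Mean R_i = (2.1 − 1.3 + 4.5 − 3.1 − 2.1 + 12.2) / 6 = 2.0500%
Mean R_m = (-0.4 + 1.2 + 5.4 + 1.2 + 1.4 + 11.9) / 6 = 3.4500%
Σ(R_i − R̄_i)(R_m − R̄_m) = 117.9850  ⇒  Cov = 117.9850 / 5 = 23.5970
Σ(R_m − R̄_m)² = 104.3550  ⇒  Var(R_m) = 104.3550 / 5 = 20.8710
β = Cov / Var(R_m) = 23.5970 / 20.8710 = 1.1306
E(R) = R_f + β × MRP = 4.86% + 1.1306 × 3.92% = 9.29%

9.29%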